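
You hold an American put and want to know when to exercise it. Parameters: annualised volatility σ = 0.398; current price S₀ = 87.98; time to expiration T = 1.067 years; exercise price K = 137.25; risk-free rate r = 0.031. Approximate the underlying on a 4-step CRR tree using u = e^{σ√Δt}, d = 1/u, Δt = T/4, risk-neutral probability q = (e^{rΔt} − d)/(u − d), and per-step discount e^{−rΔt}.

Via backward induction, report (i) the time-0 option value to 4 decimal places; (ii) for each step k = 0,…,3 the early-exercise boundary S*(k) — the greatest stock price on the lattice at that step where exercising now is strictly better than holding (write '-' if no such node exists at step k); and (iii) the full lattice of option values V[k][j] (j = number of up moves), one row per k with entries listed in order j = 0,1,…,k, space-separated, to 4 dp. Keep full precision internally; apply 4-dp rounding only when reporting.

params: Δt=0.26675 u=1.22821 d=0.81419 q=0.46885 e^(-rΔt)=0.99176
t_4 payoffs: 98.5873 78.9272 49.2700 4.5320 0.0000
t_3: node(3,0) S=47.4860 payoff=89.7640 vs cont=88.6338 → 89.7640 [stop]  node(3,1) S=71.6327 payoff=65.6173 vs cont=64.4871 → 65.6173 [stop]  node(3,2) S=108.0580 payoff=29.1920 vs cont=28.0617 → 29.1920 [stop]  node(3,3) S=163.0056 payoff=0.0000 vs cont=2.3874 → 2.3874 [wait]  ⇒ S*(3)=108.0580
t_2: node(2,0) S=58.3228 payoff=78.9272 vs cont=77.7970 → 78.9272 [stop]  node(2,1) S=87.9800 payoff=49.2700 vs cont=48.1397 → 49.2700 [stop]  node(2,2) S=132.7180 payoff=4.5320 vs cont=16.4878 → 16.4878 [wait]  ⇒ S*(2)=87.9800
t_1: node(1,0) S=71.6327 payoff=65.6173 vs cont=64.4871 → 65.6173 [stop]  node(1,1) S=108.0580 payoff=29.1920 vs cont=33.6210 → 33.6210 [wait]  ⇒ S*(1)=71.6327
t_0: node(0,0) S=87.9800 payoff=49.2700 vs cont=50.1992 → 50.1992 [wait]  ⇒ S*(0)=-

price = 50.1992
boundary = - 71.6327 87.9800 108.0580
tree:
50.1992
65.6173 33.6210
78.9272 49.2700 16.4878
89.7640 65.6173 29.1920 2.3874
98.5873 78.9272 49.2700 4.5320 0.0000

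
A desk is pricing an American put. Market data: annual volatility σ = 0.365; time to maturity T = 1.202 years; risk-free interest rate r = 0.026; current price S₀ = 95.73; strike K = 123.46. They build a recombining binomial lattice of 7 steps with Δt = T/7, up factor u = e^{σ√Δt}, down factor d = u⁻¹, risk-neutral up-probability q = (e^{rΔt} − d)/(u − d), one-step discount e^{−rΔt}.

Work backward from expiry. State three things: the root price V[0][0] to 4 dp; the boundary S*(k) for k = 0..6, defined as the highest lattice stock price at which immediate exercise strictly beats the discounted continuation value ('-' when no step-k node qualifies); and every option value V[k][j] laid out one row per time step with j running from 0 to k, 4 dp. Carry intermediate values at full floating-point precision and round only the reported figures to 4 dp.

params: Δt=0.17171 u=1.16329 d=0.85963 q=0.47699 e^(-rΔt)=0.99555
t_7 payoffs: 90.2524 78.5221 62.6484 41.1674 12.0985 0.0000 0.0000 0.0000
t_6: node(6,0) S=38.6300 payoff=84.8300 vs cont=84.2800 → 84.8300 [stop]  node(6,1) S=52.2757 payoff=71.1843 vs cont=70.6344 → 71.1843 [stop]  node(6,2) S=70.7414 payoff=52.7186 vs cont=52.1686 → 52.7186 [stop]  node(6,3) S=95.7300 payoff=27.7300 vs cont=27.1800 → 27.7300 [stop]  node(6,4) S=129.5455 payoff=0.0000 vs cont=6.2994 → 6.2994 [wait]  node(6,5) S=175.3059 payoff=0.0000 vs cont=0.0000 → 0.0000 [wait]  node(6,6) S=237.2307 payoff=0.0000 vs cont=0.0000 → 0.0000 [wait]  ⇒ S*(6)=95.7300
t_5: node(5,0) S=44.9379 payoff=78.5221 vs cont=77.9722 → 78.5221 [stop]  node(5,1) S=60.8116 payoff=62.6484 vs cont=62.0984 → 62.6484 [stop]  node(5,2) S=82.2926 payoff=41.1674 vs cont=40.6174 → 41.1674 [stop]  node(5,3) S=111.3615 payoff=12.0985 vs cont=17.4297 → 17.4297 [wait]  node(5,4) S=150.6987 payoff=0.0000 vs cont=3.2799 → 3.2799 [wait]  node(5,5) S=203.9313 payoff=0.0000 vs cont=0.0000 → 0.0000 [wait]  ⇒ S*(5)=82.2926
t_4: node(4,0) S=52.2757 payoff=71.1843 vs cont=70.6344 → 71.1843 [stop]  node(4,1) S=70.7414 payoff=52.7186 vs cont=52.1686 → 52.7186 [stop]  node(4,2) S=95.7300 payoff=27.7300 vs cont=29.7117 → 29.7117 [wait]  node(4,3) S=129.5455 payoff=0.0000 vs cont=10.6328 → 10.6328 [wait]  node(4,4) S=175.3059 payoff=0.0000 vs cont=1.7078 → 1.7078 [wait]  ⇒ S*(4)=70.7414
t_3: node(3,0) S=60.8116 payoff=62.6484 vs cont=62.0984 → 62.6484 [stop]  node(3,1) S=82.2926 payoff=41.1674 vs cont=41.5584 → 41.5584 [wait]  node(3,2) S=111.3615 payoff=12.0985 vs cont=20.5193 → 20.5193 [wait]  node(3,3) S=150.6987 payoff=0.0000 vs cont=6.3472 → 6.3472 [wait]  ⇒ S*(3)=60.8116
t_2: node(2,0) S=70.7414 payoff=52.7186 vs cont=52.3543 → 52.7186 [stop]  node(2,1) S=95.7300 payoff=27.7300 vs cont=31.3825 → 31.3825 [wait]  node(2,2) S=129.5455 payoff=0.0000 vs cont=13.6980 → 13.6980 [wait]  ⇒ S*(2)=70.7414
t_1: node(1,0) S=82.2926 payoff=41.1674 vs cont=42.3519 → 42.3519 [wait]  node(1,1) S=111.3615 payoff=12.0985 vs cont=22.8448 → 22.8448 [wait]  ⇒ S*(1)=-
t_0: node(0,0) S=95.7300 payoff=27.7300 vs cont=32.8999 → 32.8999 [wait]  ⇒ S*(0)=-

price = 32.8999
boundary = - - 70.7414 60.8116 70.7414 82.2926 95.7300
tree:
32.8999
42.3519 22.8448
52.7186 31.3825 13.6980
62.6484 41.5584 20.5193 6.3472
71.1843 52.7186 29.7117 10.6328 1.7078
78.5221 62.6484 41.1674 17.4297 3.2799 0.0000
84.8300 71.1843 52.7186 27.7300 6.2994 0.0000 0.0000
90.2524 78.5221 62.6484 41.1674 12.0985 0.0000 0.0000 0.0000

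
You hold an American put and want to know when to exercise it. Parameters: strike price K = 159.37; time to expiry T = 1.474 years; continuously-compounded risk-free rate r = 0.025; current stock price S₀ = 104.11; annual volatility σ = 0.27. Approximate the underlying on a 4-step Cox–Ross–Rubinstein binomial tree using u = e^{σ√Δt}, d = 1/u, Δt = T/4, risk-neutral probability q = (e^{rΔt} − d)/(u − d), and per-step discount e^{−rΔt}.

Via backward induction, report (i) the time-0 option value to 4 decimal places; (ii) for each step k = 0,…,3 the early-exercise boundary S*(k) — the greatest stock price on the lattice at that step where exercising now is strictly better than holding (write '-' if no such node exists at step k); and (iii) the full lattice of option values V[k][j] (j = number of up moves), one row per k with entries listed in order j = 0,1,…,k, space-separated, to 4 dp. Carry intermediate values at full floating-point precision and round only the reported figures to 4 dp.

price = 55.2600
boundary = 104.1100 88.3712 104.1100 122.6518
tree:
55.2600
70.9988 38.8435
84.3582 55.2600 22.3038
95.6981 70.9988 36.7182 7.5572
105.3236 84.3582 55.2600 14.8742 0.0000

Δt=0.36850, u=1.17810, d=0.84883, q=0.48722, disc=e^(-rΔt)=0.99083
k=4 terminal: V=max(K-S,0) → 105.3236 84.3582 55.2600 14.8742 0.0000
k=3: j=0 S=63.6719 intr=95.6981 cont=94.2366 V=95.6981[EX]; j=1 S=88.3712 intr=70.9988 cont=69.5373 V=70.9988[EX]; j=2 S=122.6518 intr=36.7182 cont=35.2568 V=36.7182[EX]; j=3 S=170.2303 intr=0.0000 cont=7.5572 V=7.5572[hold]  S*(3)=122.6518
k=2: j=0 S=75.0118 intr=84.3582 cont=82.8968 V=84.3582[EX]; j=1 S=104.1100 intr=55.2600 cont=53.7985 V=55.2600[EX]; j=2 S=144.4958 intr=14.8742 cont=22.3038 V=22.3038[hold]  S*(2)=104.1100
k=1: j=0 S=88.3712 intr=70.9988 cont=69.5373 V=70.9988[EX]; j=1 S=122.6518 intr=36.7182 cont=38.8435 V=38.8435[hold]  S*(1)=88.3712
k=0: j=0 S=104.1100 intr=55.2600 cont=54.8245 V=55.2600[EX]  S*(0)=104.1100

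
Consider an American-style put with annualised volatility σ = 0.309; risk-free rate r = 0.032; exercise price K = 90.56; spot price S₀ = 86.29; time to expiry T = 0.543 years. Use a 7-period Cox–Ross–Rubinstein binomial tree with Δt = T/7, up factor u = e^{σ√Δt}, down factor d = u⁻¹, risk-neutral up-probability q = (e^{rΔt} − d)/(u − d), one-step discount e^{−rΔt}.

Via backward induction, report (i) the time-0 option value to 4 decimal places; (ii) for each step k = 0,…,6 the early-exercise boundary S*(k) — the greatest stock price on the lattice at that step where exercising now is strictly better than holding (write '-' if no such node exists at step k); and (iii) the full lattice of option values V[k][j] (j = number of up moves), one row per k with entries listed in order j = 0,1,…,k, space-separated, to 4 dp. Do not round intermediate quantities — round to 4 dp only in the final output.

params: Δt=0.07757 u=1.08987 d=0.91754 q=0.49292 e^(-rΔt)=0.99752
t_7 payoffs: 43.3180 34.4449 23.9051 11.3857 0.0000 0.0000 0.0000 0.0000
t_6: node(6,0) S=51.4878 payoff=39.0722 vs cont=38.8477 → 39.0722 [stop]  node(6,1) S=61.1584 payoff=29.4016 vs cont=29.1771 → 29.4016 [stop]  node(6,2) S=72.6454 payoff=17.9146 vs cont=17.6900 → 17.9146 [stop]  node(6,3) S=86.2900 payoff=4.2700 vs cont=5.7591 → 5.7591 [wait]  node(6,4) S=102.4973 payoff=0.0000 vs cont=0.0000 → 0.0000 [wait]  node(6,5) S=121.7488 payoff=0.0000 vs cont=0.0000 → 0.0000 [wait]  node(6,6) S=144.6162 payoff=0.0000 vs cont=0.0000 → 0.0000 [wait]  ⇒ S*(6)=72.6454
t_5: node(5,0) S=56.1151 payoff=34.4449 vs cont=34.2203 → 34.4449 [stop]  node(5,1) S=66.6549 payoff=23.9051 vs cont=23.6806 → 23.9051 [stop]  node(5,2) S=79.1743 payoff=11.3857 vs cont=11.8934 → 11.8934 [wait]  node(5,3) S=94.0452 payoff=0.0000 vs cont=2.9131 → 2.9131 [wait]  node(5,4) S=111.7091 payoff=0.0000 vs cont=0.0000 → 0.0000 [wait]  node(5,5) S=132.6908 payoff=0.0000 vs cont=0.0000 → 0.0000 [wait]  ⇒ S*(5)=66.6549
t_4: node(4,0) S=61.1584 payoff=29.4016 vs cont=29.1771 → 29.4016 [stop]  node(4,1) S=72.6454 payoff=17.9146 vs cont=17.9397 → 17.9397 [wait]  node(4,2) S=86.2900 payoff=4.2700 vs cont=7.4483 → 7.4483 [wait]  node(4,3) S=102.4973 payoff=0.0000 vs cont=1.4735 → 1.4735 [wait]  node(4,4) S=121.7488 payoff=0.0000 vs cont=0.0000 → 0.0000 [wait]  ⇒ S*(4)=61.1584
t_3: node(3,0) S=66.6549 payoff=23.9051 vs cont=23.6929 → 23.9051 [stop]  node(3,1) S=79.1743 payoff=11.3857 vs cont=12.7366 → 12.7366 [wait]  node(3,2) S=94.0452 payoff=0.0000 vs cont=4.4921 → 4.4921 [wait]  node(3,3) S=111.7091 payoff=0.0000 vs cont=0.7453 → 0.7453 [wait]  ⇒ S*(3)=66.6549
t_2: node(2,0) S=72.6454 payoff=17.9146 vs cont=18.3543 → 18.3543 [wait]  node(2,1) S=86.2900 payoff=4.2700 vs cont=8.6512 → 8.6512 [wait]  node(2,2) S=102.4973 payoff=0.0000 vs cont=2.6387 → 2.6387 [wait]  ⇒ S*(2)=-
t_1: node(1,0) S=79.1743 payoff=11.3857 vs cont=13.5378 → 13.5378 [wait]  node(1,1) S=94.0452 payoff=0.0000 vs cont=5.6734 → 5.6734 [wait]  ⇒ S*(1)=-
t_0: node(0,0) S=86.2900 payoff=4.2700 vs cont=9.6373 → 9.6373 [wait]  ⇒ S*(0)=-

price = 9.6373
boundary = - - - 66.6549 61.1584 66.6549 72.6454
tree:
9.6373
13.5378 5.6734
18.3543 8.6512 2.6387
23.9051 12.7366 4.4921 0.7453
29.4016 17.9397 7.4483 1.4735 0.0000
34.4449 23.9051 11.8934 2.9131 0.0000 0.0000
39.0722 29.4016 17.9146 5.7591 0.0000 0.0000 0.0000
43.3180 34.4449 23.9051 11.3857 0.0000 0.0000 0.0000 0.0000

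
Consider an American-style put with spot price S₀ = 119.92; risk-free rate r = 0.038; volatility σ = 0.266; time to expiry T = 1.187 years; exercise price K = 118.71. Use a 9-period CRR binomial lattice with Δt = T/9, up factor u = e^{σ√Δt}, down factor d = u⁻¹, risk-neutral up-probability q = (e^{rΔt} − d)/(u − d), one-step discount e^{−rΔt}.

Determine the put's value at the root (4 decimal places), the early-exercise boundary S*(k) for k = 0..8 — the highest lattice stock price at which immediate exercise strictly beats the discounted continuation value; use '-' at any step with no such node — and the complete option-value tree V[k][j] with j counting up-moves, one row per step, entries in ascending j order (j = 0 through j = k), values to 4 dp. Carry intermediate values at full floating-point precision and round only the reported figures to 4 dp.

Δt=0.13189, u=1.10142, d=0.90792, q=0.50183, disc=e^(-rΔt)=0.99500
k=9 terminal: V=max(K-S,0) → 68.4400 57.7260 44.7285 28.9608 9.8326 0.0000 0.0000 0.0000 0.0000 0.0000
k=8: j=0 S=55.3684 intr=63.3416 cont=62.7481 V=63.3416[EX]; j=1 S=67.1691 intr=51.5409 cont=50.9474 V=51.5409[EX]; j=2 S=81.4849 intr=37.2251 cont=36.6317 V=37.2251[EX]; j=3 S=98.8517 intr=19.8583 cont=19.2648 V=19.8583[EX]; j=4 S=119.9200 intr=0.0000 cont=4.8738 V=4.8738[hold]; j=5 S=145.4786 intr=0.0000 cont=0.0000 V=0.0000[hold]; j=6 S=176.4844 intr=0.0000 cont=0.0000 V=0.0000[hold]; j=7 S=214.0985 intr=0.0000 cont=0.0000 V=0.0000[hold]; j=8 S=259.7294 intr=0.0000 cont=0.0000 V=0.0000[hold]  S*(8)=98.8517
k=7: j=0 S=60.9840 intr=57.7260 cont=57.1325 V=57.7260[EX]; j=1 S=73.9815 intr=44.7285 cont=44.1350 V=44.7285[EX]; j=2 S=89.7492 intr=28.9608 cont=28.3673 V=28.9608[EX]; j=3 S=108.8774 intr=9.8326 cont=12.2769 V=12.2769[hold]; j=4 S=132.0825 intr=0.0000 cont=2.4158 V=2.4158[hold]; j=5 S=160.2333 intr=0.0000 cont=0.0000 V=0.0000[hold]; j=6 S=194.3838 intr=0.0000 cont=0.0000 V=0.0000[hold]; j=7 S=235.8128 intr=0.0000 cont=0.0000 V=0.0000[hold]  S*(7)=89.7492
k=6: j=0 S=67.1691 intr=51.5409 cont=50.9474 V=51.5409[EX]; j=1 S=81.4849 intr=37.2251 cont=36.6317 V=37.2251[EX]; j=2 S=98.8517 intr=19.8583 cont=20.4853 V=20.4853[hold]; j=3 S=119.9200 intr=0.0000 cont=7.2916 V=7.2916[hold]; j=4 S=145.4786 intr=0.0000 cont=1.1975 V=1.1975[hold]; j=5 S=176.4844 intr=0.0000 cont=0.0000 V=0.0000[hold]; j=6 S=214.0985 intr=0.0000 cont=0.0000 V=0.0000[hold]  S*(6)=81.4849
k=5: j=0 S=73.9815 intr=44.7285 cont=44.1350 V=44.7285[EX]; j=1 S=89.7492 intr=28.9608 cont=28.6804 V=28.9608[EX]; j=2 S=108.8774 intr=9.8326 cont=13.7950 V=13.7950[hold]; j=3 S=132.0825 intr=0.0000 cont=4.2122 V=4.2122[hold]; j=4 S=160.2333 intr=0.0000 cont=0.5936 V=0.5936[hold]; j=5 S=194.3838 intr=0.0000 cont=0.0000 V=0.0000[hold]  S*(5)=89.7492
k=4: j=0 S=81.4849 intr=37.2251 cont=36.6317 V=37.2251[EX]; j=1 S=98.8517 intr=19.8583 cont=21.2433 V=21.2433[hold]; j=2 S=119.9200 intr=0.0000 cont=8.9411 V=8.9411[hold]; j=3 S=145.4786 intr=0.0000 cont=2.3843 V=2.3843[hold]; j=4 S=176.4844 intr=0.0000 cont=0.2942 V=0.2942[hold]  S*(4)=81.4849
k=3: j=0 S=89.7492 intr=28.9608 cont=29.0589 V=29.0589[hold]; j=1 S=108.8774 intr=9.8326 cont=14.9943 V=14.9943[hold]; j=2 S=132.0825 intr=0.0000 cont=5.6224 V=5.6224[hold]; j=3 S=160.2333 intr=0.0000 cont=1.3287 V=1.3287[hold]  S*(3)=-
k=2: j=0 S=98.8517 intr=19.8583 cont=21.8909 V=21.8909[hold]; j=1 S=119.9200 intr=0.0000 cont=10.2397 V=10.2397[hold]; j=2 S=145.4786 intr=0.0000 cont=3.4504 V=3.4504[hold]  S*(2)=-
k=1: j=0 S=108.8774 intr=9.8326 cont=15.9637 V=15.9637[hold]; j=1 S=132.0825 intr=0.0000 cont=6.7984 V=6.7984[hold]  S*(1)=-
k=0: j=0 S=119.9200 intr=0.0000 cont=11.3075 V=11.3075[hold]  S*(0)=-

price = 11.3075
boundary = - - - - 81.4849 89.7492 81.4849 89.7492 98.8517
tree:
11.3075
15.9637 6.7984
21.8909 10.2397 3.4504
29.0589 14.9943 5.6224 1.3287
37.2251 21.2433 8.9411 2.3843 0.2942
44.7285 28.9608 13.7950 4.2122 0.5936 0.0000
51.5409 37.2251 20.4853 7.2916 1.1975 0.0000 0.0000
57.7260 44.7285 28.9608 12.2769 2.4158 0.0000 0.0000 0.0000
63.3416 51.5409 37.2251 19.8583 4.8738 0.0000 0.0000 0.0000 0.0000
68.4400 57.7260 44.7285 28.9608 9.8326 0.0000 0.0000 0.0000 0.0000 0.0000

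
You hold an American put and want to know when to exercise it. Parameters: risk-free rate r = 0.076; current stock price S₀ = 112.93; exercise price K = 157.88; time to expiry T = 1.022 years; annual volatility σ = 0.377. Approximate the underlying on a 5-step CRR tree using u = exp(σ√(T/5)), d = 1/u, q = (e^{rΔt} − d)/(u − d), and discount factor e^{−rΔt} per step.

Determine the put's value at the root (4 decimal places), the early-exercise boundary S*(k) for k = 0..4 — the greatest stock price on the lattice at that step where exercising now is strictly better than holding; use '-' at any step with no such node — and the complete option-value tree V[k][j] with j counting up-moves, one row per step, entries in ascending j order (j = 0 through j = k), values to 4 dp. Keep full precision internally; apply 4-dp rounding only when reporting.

params: Δt=0.20440 u=1.18583 d=0.84329 q=0.50320 e^(-rΔt)=0.98459
t_5 payoffs: 109.7191 90.1563 62.6472 23.9641 0.0000 0.0000
t_4: node(4,0) S=57.1107 payoff=100.7693 vs cont=98.3356 → 100.7693 [stop]  node(4,1) S=80.3089 payoff=77.5711 vs cont=75.1375 → 77.5711 [stop]  node(4,2) S=112.9300 payoff=44.9500 vs cont=42.5164 → 44.9500 [stop]  node(4,3) S=158.8017 payoff=0.0000 vs cont=11.7219 → 11.7219 [wait]  node(4,4) S=223.3063 payoff=0.0000 vs cont=0.0000 → 0.0000 [wait]  ⇒ S*(4)=112.9300
t_3: node(3,0) S=67.7237 payoff=90.1563 vs cont=87.7227 → 90.1563 [stop]  node(3,1) S=95.2328 payoff=62.6472 vs cont=60.2136 → 62.6472 [stop]  node(3,2) S=133.9159 payoff=23.9641 vs cont=27.7946 → 27.7946 [wait]  node(3,3) S=188.3120 payoff=0.0000 vs cont=5.7337 → 5.7337 [wait]  ⇒ S*(3)=95.2328
t_2: node(2,0) S=80.3089 payoff=77.5711 vs cont=75.1375 → 77.5711 [stop]  node(2,1) S=112.9300 payoff=44.9500 vs cont=44.4142 → 44.9500 [stop]  node(2,2) S=158.8017 payoff=0.0000 vs cont=16.4363 → 16.4363 [wait]  ⇒ S*(2)=112.9300
t_1: node(1,0) S=95.2328 payoff=62.6472 vs cont=60.2136 → 62.6472 [stop]  node(1,1) S=133.9159 payoff=23.9641 vs cont=30.1303 → 30.1303 [wait]  ⇒ S*(1)=95.2328
t_0: node(0,0) S=112.9300 payoff=44.9500 vs cont=45.5714 → 45.5714 [wait]  ⇒ S*(0)=-

price = 45.5714
boundary = - 95.2328 112.9300 95.2328 112.9300
tree:
45.5714
62.6472 30.1303
77.5711 44.9500 16.4363
90.1563 62.6472 27.7946 5.7337
100.7693 77.5711 44.9500 11.7219 0.0000
109.7191 90.1563 62.6472 23.9641 0.0000 0.0000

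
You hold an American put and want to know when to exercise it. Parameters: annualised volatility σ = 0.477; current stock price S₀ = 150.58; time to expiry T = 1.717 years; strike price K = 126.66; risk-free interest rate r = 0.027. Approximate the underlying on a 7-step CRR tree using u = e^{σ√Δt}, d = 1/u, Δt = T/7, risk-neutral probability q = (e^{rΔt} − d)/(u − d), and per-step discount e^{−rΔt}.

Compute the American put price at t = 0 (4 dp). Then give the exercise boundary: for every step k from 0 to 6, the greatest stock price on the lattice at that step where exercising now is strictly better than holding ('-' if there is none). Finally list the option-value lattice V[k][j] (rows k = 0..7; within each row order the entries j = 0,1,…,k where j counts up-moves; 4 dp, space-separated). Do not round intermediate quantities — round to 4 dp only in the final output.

params: Δt=0.24529 u=1.26648 d=0.78959 q=0.45515 e^(-rΔt)=0.99340
t_7 payoffs: 97.8475 80.4456 52.5335 7.7634 0.0000 0.0000 0.0000 0.0000
t_6: node(6,0) S=36.4905 payoff=90.1695 vs cont=89.3335 → 90.1695 [stop]  node(6,1) S=58.5296 payoff=68.1304 vs cont=67.2944 → 68.1304 [stop]  node(6,2) S=93.8796 payoff=32.7804 vs cont=31.9443 → 32.7804 [stop]  node(6,3) S=150.5800 payoff=0.0000 vs cont=4.2020 → 4.2020 [wait]  node(6,4) S=241.5256 payoff=0.0000 vs cont=0.0000 → 0.0000 [wait]  node(6,5) S=387.3996 payoff=0.0000 vs cont=0.0000 → 0.0000 [wait]  node(6,6) S=621.3770 payoff=0.0000 vs cont=0.0000 → 0.0000 [wait]  ⇒ S*(6)=93.8796
t_5: node(5,0) S=46.2144 payoff=80.4456 vs cont=79.6095 → 80.4456 [stop]  node(5,1) S=74.1265 payoff=52.5335 vs cont=51.6975 → 52.5335 [stop]  node(5,2) S=118.8966 payoff=7.7634 vs cont=19.6425 → 19.6425 [wait]  node(5,3) S=190.7064 payoff=0.0000 vs cont=2.2744 → 2.2744 [wait]  node(5,4) S=305.8872 payoff=0.0000 vs cont=0.0000 → 0.0000 [wait]  node(5,5) S=490.6335 payoff=0.0000 vs cont=0.0000 → 0.0000 [wait]  ⇒ S*(5)=74.1265
t_4: node(4,0) S=58.5296 payoff=68.1304 vs cont=67.2944 → 68.1304 [stop]  node(4,1) S=93.8796 payoff=32.7804 vs cont=37.3154 → 37.3154 [wait]  node(4,2) S=150.5800 payoff=0.0000 vs cont=11.6600 → 11.6600 [wait]  node(4,3) S=241.5256 payoff=0.0000 vs cont=1.2310 → 1.2310 [wait]  node(4,4) S=387.3996 payoff=0.0000 vs cont=0.0000 → 0.0000 [wait]  ⇒ S*(4)=58.5296
t_3: node(3,0) S=74.1265 payoff=52.5335 vs cont=53.7479 → 53.7479 [wait]  node(3,1) S=118.8966 payoff=7.7634 vs cont=25.4692 → 25.4692 [wait]  node(3,2) S=190.7064 payoff=0.0000 vs cont=6.8676 → 6.8676 [wait]  node(3,3) S=305.8872 payoff=0.0000 vs cont=0.6663 → 0.6663 [wait]  ⇒ S*(3)=-
t_2: node(2,0) S=93.8796 payoff=32.7804 vs cont=40.6071 → 40.6071 [wait]  node(2,1) S=150.5800 payoff=0.0000 vs cont=16.8905 → 16.8905 [wait]  node(2,2) S=241.5256 payoff=0.0000 vs cont=4.0184 → 4.0184 [wait]  ⇒ S*(2)=-
t_1: node(1,0) S=118.8966 payoff=7.7634 vs cont=29.6158 → 29.6158 [wait]  node(1,1) S=190.7064 payoff=0.0000 vs cont=10.9590 → 10.9590 [wait]  ⇒ S*(1)=-
t_0: node(0,0) S=150.5800 payoff=0.0000 vs cont=20.9848 → 20.9848 [wait]  ⇒ S*(0)=-

price = 20.9848
boundary = - - - - 58.5296 74.1265 93.8796
tree:
20.9848
29.6158 10.9590
40.6071 16.8905 4.0184
53.7479 25.4692 6.8676 0.6663
68.1304 37.3154 11.6600 1.2310 0.0000
80.4456 52.5335 19.6425 2.2744 0.0000 0.0000
90.1695 68.1304 32.7804 4.2020 0.0000 0.0000 0.0000
97.8475 80.4456 52.5335 7.7634 0.0000 0.0000 0.0000 0.0000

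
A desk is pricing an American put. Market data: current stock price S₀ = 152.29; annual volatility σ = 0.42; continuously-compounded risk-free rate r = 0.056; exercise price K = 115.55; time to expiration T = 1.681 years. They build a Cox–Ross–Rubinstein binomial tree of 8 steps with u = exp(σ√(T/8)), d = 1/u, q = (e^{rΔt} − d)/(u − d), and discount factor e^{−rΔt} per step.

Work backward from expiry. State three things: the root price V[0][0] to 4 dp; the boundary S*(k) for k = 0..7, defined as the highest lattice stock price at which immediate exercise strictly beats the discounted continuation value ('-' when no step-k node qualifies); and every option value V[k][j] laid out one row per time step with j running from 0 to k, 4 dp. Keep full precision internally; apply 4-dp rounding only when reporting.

price = 10.9737
boundary = - - - - 70.5051 58.1578 70.5051 85.4738
tree:
10.9737
16.3233 5.5068
23.6572 8.8599 2.0467
33.2462 13.9557 3.6131 0.4172
45.0449 21.4106 6.3046 0.8158 0.0000
57.3922 31.7579 10.8409 1.5953 0.0000 0.0000
67.5772 45.0449 18.2898 3.1197 0.0000 0.0000 0.0000
75.9785 57.3922 30.0762 6.1005 0.0000 0.0000 0.0000 0.0000
82.9085 67.5772 45.0449 11.9294 0.0000 0.0000 0.0000 0.0000 0.0000

params: Δt=0.21013 u=1.21231 d=0.82487 q=0.48257 e^(-rΔt)=0.98830
t_8 payoffs: 82.9085 67.5772 45.0449 11.9294 0.0000 0.0000 0.0000 0.0000 0.0000
t_7: node(7,0) S=39.5715 payoff=75.9785 vs cont=74.6268 → 75.9785 [stop]  node(7,1) S=58.1578 payoff=57.3922 vs cont=56.0405 → 57.3922 [stop]  node(7,2) S=85.4738 payoff=30.0762 vs cont=28.7245 → 30.0762 [stop]  node(7,3) S=125.6200 payoff=0.0000 vs cont=6.1005 → 6.1005 [wait]  node(7,4) S=184.6223 payoff=0.0000 vs cont=0.0000 → 0.0000 [wait]  node(7,5) S=271.3374 payoff=0.0000 vs cont=0.0000 → 0.0000 [wait]  node(7,6) S=398.7816 payoff=0.0000 vs cont=0.0000 → 0.0000 [wait]  node(7,7) S=586.0850 payoff=0.0000 vs cont=0.0000 → 0.0000 [wait]  ⇒ S*(7)=85.4738
t_6: node(6,0) S=47.9728 payoff=67.5772 vs cont=66.2255 → 67.5772 [stop]  node(6,1) S=70.5051 payoff=45.0449 vs cont=43.6932 → 45.0449 [stop]  node(6,2) S=103.6206 payoff=11.9294 vs cont=18.2898 → 18.2898 [wait]  node(6,3) S=152.2900 payoff=0.0000 vs cont=3.1197 → 3.1197 [wait]  node(6,4) S=223.8190 payoff=0.0000 vs cont=0.0000 → 0.0000 [wait]  node(6,5) S=328.9443 payoff=0.0000 vs cont=0.0000 → 0.0000 [wait]  node(6,6) S=483.4459 payoff=0.0000 vs cont=0.0000 → 0.0000 [wait]  ⇒ S*(6)=70.5051
t_5: node(5,0) S=58.1578 payoff=57.3922 vs cont=56.0405 → 57.3922 [stop]  node(5,1) S=85.4738 payoff=30.0762 vs cont=31.7579 → 31.7579 [wait]  node(5,2) S=125.6200 payoff=0.0000 vs cont=10.8409 → 10.8409 [wait]  node(5,3) S=184.6223 payoff=0.0000 vs cont=1.5953 → 1.5953 [wait]  node(5,4) S=271.3374 payoff=0.0000 vs cont=0.0000 → 0.0000 [wait]  node(5,5) S=398.7816 payoff=0.0000 vs cont=0.0000 → 0.0000 [wait]  ⇒ S*(5)=58.1578
t_4: node(4,0) S=70.5051 payoff=45.0449 vs cont=44.4952 → 45.0449 [stop]  node(4,1) S=103.6206 payoff=11.9294 vs cont=21.4106 → 21.4106 [wait]  node(4,2) S=152.2900 payoff=0.0000 vs cont=6.3046 → 6.3046 [wait]  node(4,3) S=223.8190 payoff=0.0000 vs cont=0.8158 → 0.8158 [wait]  node(4,4) S=328.9443 payoff=0.0000 vs cont=0.0000 → 0.0000 [wait]  ⇒ S*(4)=70.5051
t_3: node(3,0) S=85.4738 payoff=30.0762 vs cont=33.2462 → 33.2462 [wait]  node(3,1) S=125.6200 payoff=0.0000 vs cont=13.9557 → 13.9557 [wait]  node(3,2) S=184.6223 payoff=0.0000 vs cont=3.6131 → 3.6131 [wait]  node(3,3) S=271.3374 payoff=0.0000 vs cont=0.4172 → 0.4172 [wait]  ⇒ S*(3)=-
t_2: node(2,0) S=103.6206 payoff=11.9294 vs cont=23.6572 → 23.6572 [wait]  node(2,1) S=152.2900 payoff=0.0000 vs cont=8.8599 → 8.8599 [wait]  node(2,2) S=223.8190 payoff=0.0000 vs cont=2.0467 → 2.0467 [wait]  ⇒ S*(2)=-
t_1: node(1,0) S=125.6200 payoff=0.0000 vs cont=16.3233 → 16.3233 [wait]  node(1,1) S=184.6223 payoff=0.0000 vs cont=5.5068 → 5.5068 [wait]  ⇒ S*(1)=-
t_0: node(0,0) S=152.2900 payoff=0.0000 vs cont=10.9737 → 10.9737 [wait]  ⇒ S*(0)=-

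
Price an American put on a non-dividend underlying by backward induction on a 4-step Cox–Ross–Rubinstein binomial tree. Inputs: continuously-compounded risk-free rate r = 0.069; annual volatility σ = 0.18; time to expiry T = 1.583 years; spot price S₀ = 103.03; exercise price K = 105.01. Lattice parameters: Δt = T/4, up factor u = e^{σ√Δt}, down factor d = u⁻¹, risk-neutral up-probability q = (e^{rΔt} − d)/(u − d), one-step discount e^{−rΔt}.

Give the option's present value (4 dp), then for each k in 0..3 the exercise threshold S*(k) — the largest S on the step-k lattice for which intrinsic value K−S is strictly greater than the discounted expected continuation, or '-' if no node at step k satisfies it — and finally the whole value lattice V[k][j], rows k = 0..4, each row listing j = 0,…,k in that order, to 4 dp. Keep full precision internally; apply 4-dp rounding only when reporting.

Δt=0.39575, u=1.11990, d=0.89294, q=0.59370, disc=e^(-rΔt)=0.97306
k=4 terminal: V=max(K-S,0) → 39.5082 22.8598 1.9800 0.0000 0.0000
k=3: j=0 S=73.3552 intr=31.6548 cont=28.8261 V=31.6548[EX]; j=1 S=91.9996 intr=13.0104 cont=10.1817 V=13.0104[EX]; j=2 S=115.3829 intr=0.0000 cont=0.7828 V=0.7828[hold]; j=3 S=144.7093 intr=0.0000 cont=0.0000 V=0.0000[hold]  S*(3)=91.9996
k=2: j=0 S=82.1502 intr=22.8598 cont=20.0311 V=22.8598[EX]; j=1 S=103.0300 intr=1.9800 cont=5.5960 V=5.5960[hold]; j=2 S=129.2168 intr=0.0000 cont=0.3095 V=0.3095[hold]  S*(2)=82.1502
k=1: j=0 S=91.9996 intr=13.0104 cont=12.2707 V=13.0104[EX]; j=1 S=115.3829 intr=0.0000 cont=2.3912 V=2.3912[hold]  S*(1)=91.9996
k=0: j=0 S=103.0300 intr=1.9800 cont=6.5252 V=6.5252[hold]  S*(0)=-

price = 6.5252
boundary = - 91.9996 82.1502 91.9996
tree:
6.5252
13.0104 2.3912
22.8598 5.5960 0.3095
31.6548 13.0104 0.7828 0.0000
39.5082 22.8598 1.9800 0.0000 0.0000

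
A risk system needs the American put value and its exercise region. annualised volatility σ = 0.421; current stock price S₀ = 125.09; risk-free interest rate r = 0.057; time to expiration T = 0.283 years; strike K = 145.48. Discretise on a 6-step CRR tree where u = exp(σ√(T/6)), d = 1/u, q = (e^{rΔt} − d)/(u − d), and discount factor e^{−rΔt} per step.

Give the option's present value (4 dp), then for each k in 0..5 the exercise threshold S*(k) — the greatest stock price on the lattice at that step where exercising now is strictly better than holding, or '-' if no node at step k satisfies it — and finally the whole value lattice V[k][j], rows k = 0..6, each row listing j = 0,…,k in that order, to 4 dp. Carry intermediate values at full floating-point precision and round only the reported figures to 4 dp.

Δt=0.04717  u=1.09574  d=0.91262  q=0.49186  discount=0.99732
step 6 (expiry): payoffs max(K−S,0) = 73.2078 58.7062 41.2949 20.3900 0.0000 0.0000 0.0000
step 5: (k=5,j=0): S=79.1917, (K−S)⁺=66.2883, hold=65.8977 ⇒ V=66.2883 exercise | (k=5,j=1): S=95.0817, (K−S)⁺=50.3983, hold=50.0077 ⇒ V=50.3983 exercise | (k=5,j=2): S=114.1600, (K−S)⁺=31.3200, hold=30.9294 ⇒ V=31.3200 exercise | (k=5,j=3): S=137.0664, (K−S)⁺=8.4136, hold=10.3332 ⇒ V=10.3332 continue | (k=5,j=4): S=164.5691, (K−S)⁺=0.0000, hold=0.0000 ⇒ V=0.0000 continue | (k=5,j=5): S=197.5902, (K−S)⁺=0.0000, hold=0.0000 ⇒ V=0.0000 continue  boundary S*=114.1600
step 4: (k=4,j=0): S=86.7738, (K−S)⁺=58.7062, hold=58.3156 ⇒ V=58.7062 exercise | (k=4,j=1): S=104.1851, (K−S)⁺=41.2949, hold=40.9043 ⇒ V=41.2949 exercise | (k=4,j=2): S=125.0900, (K−S)⁺=20.3900, hold=20.9410 ⇒ V=20.9410 continue | (k=4,j=3): S=150.1895, (K−S)⁺=0.0000, hold=5.2366 ⇒ V=5.2366 continue | (k=4,j=4): S=180.3253, (K−S)⁺=0.0000, hold=0.0000 ⇒ V=0.0000 continue  boundary S*=104.1851
step 3: (k=3,j=0): S=95.0817, (K−S)⁺=50.3983, hold=50.0077 ⇒ V=50.3983 exercise | (k=3,j=1): S=114.1600, (K−S)⁺=31.3200, hold=31.1997 ⇒ V=31.3200 exercise | (k=3,j=2): S=137.0664, (K−S)⁺=8.4136, hold=13.1812 ⇒ V=13.1812 continue | (k=3,j=3): S=164.5691, (K−S)⁺=0.0000, hold=2.6538 ⇒ V=2.6538 continue  boundary S*=114.1600
step 2: (k=2,j=0): S=104.1851, (K−S)⁺=41.2949, hold=40.9043 ⇒ V=41.2949 exercise | (k=2,j=1): S=125.0900, (K−S)⁺=20.3900, hold=22.3381 ⇒ V=22.3381 continue | (k=2,j=2): S=150.1895, (K−S)⁺=0.0000, hold=7.9817 ⇒ V=7.9817 continue  boundary S*=104.1851
step 1: (k=1,j=0): S=114.1600, (K−S)⁺=31.3200, hold=31.8850 ⇒ V=31.8850 continue | (k=1,j=1): S=137.0664, (K−S)⁺=8.4136, hold=15.2358 ⇒ V=15.2358 continue  boundary S*=-
step 0: (k=0,j=0): S=125.0900, (K−S)⁺=20.3900, hold=23.6323 ⇒ V=23.6323 continue  boundary S*=-

price = 23.6323
boundary = - - 104.1851 114.1600 104.1851 114.1600
tree:
23.6323
31.8850 15.2358
41.2949 22.3381 7.9817
50.3983 31.3200 13.1812 2.6538
58.7062 41.2949 20.9410 5.2366 0.0000
66.2883 50.3983 31.3200 10.3332 0.0000 0.0000
73.2078 58.7062 41.2949 20.3900 0.0000 0.0000 0.0000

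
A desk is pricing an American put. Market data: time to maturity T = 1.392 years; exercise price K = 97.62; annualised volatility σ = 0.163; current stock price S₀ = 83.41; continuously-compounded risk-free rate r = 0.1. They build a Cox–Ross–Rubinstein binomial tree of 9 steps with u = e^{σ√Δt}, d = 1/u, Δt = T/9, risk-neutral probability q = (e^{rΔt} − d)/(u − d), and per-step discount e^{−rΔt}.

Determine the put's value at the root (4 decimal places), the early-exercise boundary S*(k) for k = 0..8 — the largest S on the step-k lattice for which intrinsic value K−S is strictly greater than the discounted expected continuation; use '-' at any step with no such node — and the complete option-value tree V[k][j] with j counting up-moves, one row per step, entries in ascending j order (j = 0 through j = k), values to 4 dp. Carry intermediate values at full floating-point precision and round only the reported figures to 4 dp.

params: Δt=0.15467 u=1.06620 d=0.93791 q=0.60547 e^(-rΔt)=0.98465
t_9 payoffs: 50.7756 44.3678 37.0834 28.8027 19.3891 8.6880 0.0000 0.0000 0.0000 0.0000
t_8: node(8,0) S=49.9456 payoff=47.6744 vs cont=46.1761 → 47.6744 [stop]  node(8,1) S=56.7777 payoff=40.8423 vs cont=39.3441 → 40.8423 [stop]  node(8,2) S=64.5443 payoff=33.0757 vs cont=31.5775 → 33.0757 [stop]  node(8,3) S=73.3733 payoff=24.2467 vs cont=22.7485 → 24.2467 [stop]  node(8,4) S=83.4100 payoff=14.2100 vs cont=12.7118 → 14.2100 [stop]  node(8,5) S=94.8196 payoff=2.8004 vs cont=3.3751 → 3.3751 [wait]  node(8,6) S=107.7900 payoff=0.0000 vs cont=0.0000 → 0.0000 [wait]  node(8,7) S=122.5345 payoff=0.0000 vs cont=0.0000 → 0.0000 [wait]  node(8,8) S=139.2960 payoff=0.0000 vs cont=0.0000 → 0.0000 [wait]  ⇒ S*(8)=83.4100
t_7: node(7,0) S=53.2522 payoff=44.3678 vs cont=42.8695 → 44.3678 [stop]  node(7,1) S=60.5366 payoff=37.0834 vs cont=35.5852 → 37.0834 [stop]  node(7,2) S=68.8173 payoff=28.8027 vs cont=27.3044 → 28.8027 [stop]  node(7,3) S=78.2309 payoff=19.3891 vs cont=17.8909 → 19.3891 [stop]  node(7,4) S=88.9320 payoff=8.6880 vs cont=7.5323 → 8.6880 [stop]  node(7,5) S=101.0970 payoff=0.0000 vs cont=1.3111 → 1.3111 [wait]  node(7,6) S=114.9260 payoff=0.0000 vs cont=0.0000 → 0.0000 [wait]  node(7,7) S=130.6467 payoff=0.0000 vs cont=0.0000 → 0.0000 [wait]  ⇒ S*(7)=88.9320
t_6: node(6,0) S=56.7777 payoff=40.8423 vs cont=39.3441 → 40.8423 [stop]  node(6,1) S=64.5443 payoff=33.0757 vs cont=31.5775 → 33.0757 [stop]  node(6,2) S=73.3733 payoff=24.2467 vs cont=22.7485 → 24.2467 [stop]  node(6,3) S=83.4100 payoff=14.2100 vs cont=12.7118 → 14.2100 [stop]  node(6,4) S=94.8196 payoff=2.8004 vs cont=4.1567 → 4.1567 [wait]  node(6,5) S=107.7900 payoff=0.0000 vs cont=0.5093 → 0.5093 [wait]  node(6,6) S=122.5345 payoff=0.0000 vs cont=0.0000 → 0.0000 [wait]  ⇒ S*(6)=83.4100
t_5: node(5,0) S=60.5366 payoff=37.0834 vs cont=35.5852 → 37.0834 [stop]  node(5,1) S=68.8173 payoff=28.8027 vs cont=27.3044 → 28.8027 [stop]  node(5,2) S=78.2309 payoff=19.3891 vs cont=17.8909 → 19.3891 [stop]  node(5,3) S=88.9320 payoff=8.6880 vs cont=7.9984 → 8.6880 [stop]  node(5,4) S=101.0970 payoff=0.0000 vs cont=1.9184 → 1.9184 [wait]  node(5,5) S=114.9260 payoff=0.0000 vs cont=0.1979 → 0.1979 [wait]  ⇒ S*(5)=88.9320
t_4: node(4,0) S=64.5443 payoff=33.0757 vs cont=31.5775 → 33.0757 [stop]  node(4,1) S=73.3733 payoff=24.2467 vs cont=22.7485 → 24.2467 [stop]  node(4,2) S=83.4100 payoff=14.2100 vs cont=12.7118 → 14.2100 [stop]  node(4,3) S=94.8196 payoff=2.8004 vs cont=4.5188 → 4.5188 [wait]  node(4,4) S=107.7900 payoff=0.0000 vs cont=0.8632 → 0.8632 [wait]  ⇒ S*(4)=83.4100
t_3: node(3,0) S=68.8173 payoff=28.8027 vs cont=27.3044 → 28.8027 [stop]  node(3,1) S=78.2309 payoff=19.3891 vs cont=17.8909 → 19.3891 [stop]  node(3,2) S=88.9320 payoff=8.6880 vs cont=8.2142 → 8.6880 [stop]  node(3,3) S=101.0970 payoff=0.0000 vs cont=2.2701 → 2.2701 [wait]  ⇒ S*(3)=88.9320
t_2: node(2,0) S=73.3733 payoff=24.2467 vs cont=22.7485 → 24.2467 [stop]  node(2,1) S=83.4100 payoff=14.2100 vs cont=12.7118 → 14.2100 [stop]  node(2,2) S=94.8196 payoff=2.8004 vs cont=4.7284 → 4.7284 [wait]  ⇒ S*(2)=83.4100
t_1: node(1,0) S=78.2309 payoff=19.3891 vs cont=17.8909 → 19.3891 [stop]  node(1,1) S=88.9320 payoff=8.6880 vs cont=8.3392 → 8.6880 [stop]  ⇒ S*(1)=88.9320
t_0: node(0,0) S=83.4100 payoff=14.2100 vs cont=12.7118 → 14.2100 [stop]  ⇒ S*(0)=83.4100

price = 14.2100
boundary = 83.4100 88.9320 83.4100 88.9320 83.4100 88.9320 83.4100 88.9320 83.4100
tree:
14.2100
19.3891 8.6880
24.2467 14.2100 4.7284
28.8027 19.3891 8.6880 2.2701
33.0757 24.2467 14.2100 4.5188 0.8632
37.0834 28.8027 19.3891 8.6880 1.9184 0.1979
40.8423 33.0757 24.2467 14.2100 4.1567 0.5093 0.0000
44.3678 37.0834 28.8027 19.3891 8.6880 1.3111 0.0000 0.0000
47.6744 40.8423 33.0757 24.2467 14.2100 3.3751 0.0000 0.0000 0.0000
50.7756 44.3678 37.0834 28.8027 19.3891 8.6880 0.0000 0.0000 0.0000 0.0000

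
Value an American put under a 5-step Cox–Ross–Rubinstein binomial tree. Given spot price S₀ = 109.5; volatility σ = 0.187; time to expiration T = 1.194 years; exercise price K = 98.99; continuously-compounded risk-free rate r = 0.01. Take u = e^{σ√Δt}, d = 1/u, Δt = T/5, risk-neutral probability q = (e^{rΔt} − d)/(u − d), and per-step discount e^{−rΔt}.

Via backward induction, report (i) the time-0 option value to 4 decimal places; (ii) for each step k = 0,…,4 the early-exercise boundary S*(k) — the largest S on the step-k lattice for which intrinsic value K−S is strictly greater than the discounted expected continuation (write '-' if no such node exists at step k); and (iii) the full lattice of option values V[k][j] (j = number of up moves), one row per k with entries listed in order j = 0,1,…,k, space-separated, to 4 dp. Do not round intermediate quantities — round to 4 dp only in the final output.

params: Δt=0.23880 u=1.09569 d=0.91267 q=0.49023 e^(-rΔt)=0.99761
t_5 payoffs: 29.6504 15.7457 0.0000 0.0000 0.0000 0.0000
t_4: node(4,0) S=75.9745 payoff=23.0155 vs cont=22.7794 → 23.0155 [stop]  node(4,1) S=91.2097 payoff=7.7803 vs cont=8.0075 → 8.0075 [wait]  node(4,2) S=109.5000 payoff=0.0000 vs cont=0.0000 → 0.0000 [wait]  node(4,3) S=131.4580 payoff=0.0000 vs cont=0.0000 → 0.0000 [wait]  node(4,4) S=157.8193 payoff=0.0000 vs cont=0.0000 → 0.0000 [wait]  ⇒ S*(4)=75.9745
t_3: node(3,0) S=83.2443 payoff=15.7457 vs cont=15.6207 → 15.7457 [stop]  node(3,1) S=99.9373 payoff=0.0000 vs cont=4.0722 → 4.0722 [wait]  node(3,2) S=119.9777 payoff=0.0000 vs cont=0.0000 → 0.0000 [wait]  node(3,3) S=144.0369 payoff=0.0000 vs cont=0.0000 → 0.0000 [wait]  ⇒ S*(3)=83.2443
t_2: node(2,0) S=91.2097 payoff=7.7803 vs cont=9.9990 → 9.9990 [wait]  node(2,1) S=109.5000 payoff=0.0000 vs cont=2.0709 → 2.0709 [wait]  node(2,2) S=131.4580 payoff=0.0000 vs cont=0.0000 → 0.0000 [wait]  ⇒ S*(2)=-
t_1: node(1,0) S=99.9373 payoff=0.0000 vs cont=6.0978 → 6.0978 [wait]  node(1,1) S=119.9777 payoff=0.0000 vs cont=1.0532 → 1.0532 [wait]  ⇒ S*(1)=-
t_0: node(0,0) S=109.5000 payoff=0.0000 vs cont=3.6161 → 3.6161 [wait]  ⇒ S*(0)=-

price = 3.6161
boundary = - - - 83.2443 75.9745
tree:
3.6161
6.0978 1.0532
9.9990 2.0709 0.0000
15.7457 4.0722 0.0000 0.0000
23.0155 8.0075 0.0000 0.0000 0.0000
29.6504 15.7457 0.0000 0.0000 0.0000 0.0000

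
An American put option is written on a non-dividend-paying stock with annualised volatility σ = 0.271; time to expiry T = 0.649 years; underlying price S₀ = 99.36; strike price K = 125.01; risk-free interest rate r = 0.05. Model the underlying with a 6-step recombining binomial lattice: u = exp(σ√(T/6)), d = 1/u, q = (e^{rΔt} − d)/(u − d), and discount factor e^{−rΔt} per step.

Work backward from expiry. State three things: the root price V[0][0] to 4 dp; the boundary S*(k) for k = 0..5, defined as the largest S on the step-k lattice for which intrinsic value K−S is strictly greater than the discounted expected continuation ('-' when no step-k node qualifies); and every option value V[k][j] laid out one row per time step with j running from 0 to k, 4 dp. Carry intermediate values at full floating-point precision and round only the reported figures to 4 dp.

price = 25.9095
boundary = - 90.8874 99.3600 90.8874 99.3600 108.6224
tree:
25.9095
34.1226 18.2353
41.8727 25.6500 11.2521
48.9620 34.1226 17.3830 5.4372
55.4468 41.8727 25.6500 9.5655 1.4987
61.3786 48.9620 34.1226 16.3876 3.0634 0.0000
66.8045 55.4468 41.8727 25.6500 6.2617 0.0000 0.0000

Δt=0.10817, u=1.09322, d=0.91473, q=0.50811, disc=e^(-rΔt)=0.99461
k=6 terminal: V=max(K-S,0) → 66.8045 55.4468 41.8727 25.6500 6.2617 0.0000 0.0000
k=5: j=0 S=63.6314 intr=61.3786 cont=60.7043 V=61.3786[EX]; j=1 S=76.0480 intr=48.9620 cont=48.2877 V=48.9620[EX]; j=2 S=90.8874 intr=34.1226 cont=33.4483 V=34.1226[EX]; j=3 S=108.6224 intr=16.3876 cont=15.7133 V=16.3876[EX]; j=4 S=129.8182 intr=0.0000 cont=3.0634 V=3.0634[hold]; j=5 S=155.1499 intr=0.0000 cont=0.0000 V=0.0000[hold]  S*(5)=108.6224
k=4: j=0 S=69.5632 intr=55.4468 cont=54.7725 V=55.4468[EX]; j=1 S=83.1373 intr=41.8727 cont=41.1985 V=41.8727[EX]; j=2 S=99.3600 intr=25.6500 cont=24.9757 V=25.6500[EX]; j=3 S=118.7483 intr=6.2617 cont=9.5655 V=9.5655[hold]; j=4 S=141.9199 intr=0.0000 cont=1.4987 V=1.4987[hold]  S*(4)=99.3600
k=3: j=0 S=76.0480 intr=48.9620 cont=48.2877 V=48.9620[EX]; j=1 S=90.8874 intr=34.1226 cont=33.4483 V=34.1226[EX]; j=2 S=108.6224 intr=16.3876 cont=17.3830 V=17.3830[hold]; j=3 S=129.8182 intr=0.0000 cont=5.4372 V=5.4372[hold]  S*(3)=90.8874
k=2: j=0 S=83.1373 intr=41.8727 cont=41.1985 V=41.8727[EX]; j=1 S=99.3600 intr=25.6500 cont=25.4788 V=25.6500[EX]; j=2 S=118.7483 intr=6.2617 cont=11.2521 V=11.2521[hold]  S*(2)=99.3600
k=1: j=0 S=90.8874 intr=34.1226 cont=33.4483 V=34.1226[EX]; j=1 S=108.6224 intr=16.3876 cont=18.2353 V=18.2353[hold]  S*(1)=90.8874
k=0: j=0 S=99.3600 intr=25.6500 cont=25.9095 V=25.9095[hold]  S*(0)=-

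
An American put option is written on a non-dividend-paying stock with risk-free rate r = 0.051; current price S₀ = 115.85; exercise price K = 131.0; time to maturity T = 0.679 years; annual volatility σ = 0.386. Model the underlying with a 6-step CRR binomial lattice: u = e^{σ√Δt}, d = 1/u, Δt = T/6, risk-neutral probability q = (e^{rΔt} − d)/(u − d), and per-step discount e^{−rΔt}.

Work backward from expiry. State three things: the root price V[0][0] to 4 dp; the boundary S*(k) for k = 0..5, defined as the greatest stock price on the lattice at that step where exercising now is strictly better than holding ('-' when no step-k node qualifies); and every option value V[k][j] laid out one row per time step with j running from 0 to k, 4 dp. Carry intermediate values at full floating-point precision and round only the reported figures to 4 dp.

Δt=0.11317, u=1.13866, d=0.87823, q=0.48981, disc=e^(-rΔt)=0.99425
k=6 terminal: V=max(K-S,0) → 77.8463 62.0838 41.6471 15.1500 0.0000 0.0000 0.0000
k=5: j=0 S=60.5240 intr=70.4760 cont=69.7221 V=70.4760[EX]; j=1 S=78.4720 intr=52.5280 cont=51.7741 V=52.5280[EX]; j=2 S=101.7425 intr=29.2575 cont=28.5036 V=29.2575[EX]; j=3 S=131.9137 intr=0.0000 cont=7.6849 V=7.6849[hold]; j=4 S=171.0320 intr=0.0000 cont=0.0000 V=0.0000[hold]; j=5 S=221.7506 intr=0.0000 cont=0.0000 V=0.0000[hold]  S*(5)=101.7425
k=4: j=0 S=68.9162 intr=62.0838 cont=61.3299 V=62.0838[EX]; j=1 S=89.3529 intr=41.6471 cont=40.8932 V=41.6471[EX]; j=2 S=115.8500 intr=15.1500 cont=18.5835 V=18.5835[hold]; j=3 S=150.2047 intr=0.0000 cont=3.8982 V=3.8982[hold]; j=4 S=194.7471 intr=0.0000 cont=0.0000 V=0.0000[hold]  S*(4)=89.3529
k=3: j=0 S=78.4720 intr=52.5280 cont=51.7741 V=52.5280[EX]; j=1 S=101.7425 intr=29.2575 cont=30.1757 V=30.1757[hold]; j=2 S=131.9137 intr=0.0000 cont=11.3250 V=11.3250[hold]; j=3 S=171.0320 intr=0.0000 cont=1.9774 V=1.9774[hold]  S*(3)=78.4720
k=2: j=0 S=89.3529 intr=41.6471 cont=41.3404 V=41.6471[EX]; j=1 S=115.8500 intr=15.1500 cont=20.8220 V=20.8220[hold]; j=2 S=150.2047 intr=0.0000 cont=6.7076 V=6.7076[hold]  S*(2)=89.3529
k=1: j=0 S=101.7425 intr=29.2575 cont=31.2658 V=31.2658[hold]; j=1 S=131.9137 intr=0.0000 cont=13.8286 V=13.8286[hold]  S*(1)=-
k=0: j=0 S=115.8500 intr=15.1500 cont=22.5942 V=22.5942[hold]  S*(0)=-

price = 22.5942
boundary = - - 89.3529 78.4720 89.3529 101.7425
tree:
22.5942
31.2658 13.8286
41.6471 20.8220 6.7076
52.5280 30.1757 11.3250 1.9774
62.0838 41.6471 18.5835 3.8982 0.0000
70.4760 52.5280 29.2575 7.6849 0.0000 0.0000
77.8463 62.0838 41.6471 15.1500 0.0000 0.0000 0.0000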